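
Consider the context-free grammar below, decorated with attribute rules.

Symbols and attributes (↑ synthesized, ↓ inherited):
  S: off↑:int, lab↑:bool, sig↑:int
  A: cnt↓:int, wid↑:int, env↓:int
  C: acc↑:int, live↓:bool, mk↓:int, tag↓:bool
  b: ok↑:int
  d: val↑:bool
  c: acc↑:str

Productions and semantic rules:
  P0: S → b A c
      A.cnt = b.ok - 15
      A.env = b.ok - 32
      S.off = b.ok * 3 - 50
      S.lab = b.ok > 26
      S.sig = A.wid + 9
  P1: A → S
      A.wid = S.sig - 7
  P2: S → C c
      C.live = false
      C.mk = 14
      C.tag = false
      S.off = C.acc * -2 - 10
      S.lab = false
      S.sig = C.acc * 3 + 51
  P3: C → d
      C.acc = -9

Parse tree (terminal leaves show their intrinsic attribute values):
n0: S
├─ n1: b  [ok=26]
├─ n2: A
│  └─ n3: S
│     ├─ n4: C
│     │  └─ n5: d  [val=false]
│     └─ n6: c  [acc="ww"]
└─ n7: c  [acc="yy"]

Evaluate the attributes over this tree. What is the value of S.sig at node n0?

1. n1.ok = 26  [terminal]
2. n2.cnt = 11  [b.ok - 15]
3. n2.env = -6  [b.ok - 32]
4. n4.live = false  [false]
5. n4.mk = 14  [14]
6. n4.tag = false  [false]
7. n5.val = false  [terminal]
8. n4.acc = -9  [-9]
9. n6.acc = "ww"  [terminal]
10. n3.off = 8  [C.acc * -2 - 10]
11. n3.lab = false  [false]
12. n3.sig = 24  [C.acc * 3 + 51]
13. n2.wid = 17  [S.sig - 7]
14. n7.acc = "yy"  [terminal]
15. n0.off = 28  [b.ok * 3 - 50]
16. n0.lab = false  [b.ok > 26]
17. n0.sig = 26  [A.wid + 9]

26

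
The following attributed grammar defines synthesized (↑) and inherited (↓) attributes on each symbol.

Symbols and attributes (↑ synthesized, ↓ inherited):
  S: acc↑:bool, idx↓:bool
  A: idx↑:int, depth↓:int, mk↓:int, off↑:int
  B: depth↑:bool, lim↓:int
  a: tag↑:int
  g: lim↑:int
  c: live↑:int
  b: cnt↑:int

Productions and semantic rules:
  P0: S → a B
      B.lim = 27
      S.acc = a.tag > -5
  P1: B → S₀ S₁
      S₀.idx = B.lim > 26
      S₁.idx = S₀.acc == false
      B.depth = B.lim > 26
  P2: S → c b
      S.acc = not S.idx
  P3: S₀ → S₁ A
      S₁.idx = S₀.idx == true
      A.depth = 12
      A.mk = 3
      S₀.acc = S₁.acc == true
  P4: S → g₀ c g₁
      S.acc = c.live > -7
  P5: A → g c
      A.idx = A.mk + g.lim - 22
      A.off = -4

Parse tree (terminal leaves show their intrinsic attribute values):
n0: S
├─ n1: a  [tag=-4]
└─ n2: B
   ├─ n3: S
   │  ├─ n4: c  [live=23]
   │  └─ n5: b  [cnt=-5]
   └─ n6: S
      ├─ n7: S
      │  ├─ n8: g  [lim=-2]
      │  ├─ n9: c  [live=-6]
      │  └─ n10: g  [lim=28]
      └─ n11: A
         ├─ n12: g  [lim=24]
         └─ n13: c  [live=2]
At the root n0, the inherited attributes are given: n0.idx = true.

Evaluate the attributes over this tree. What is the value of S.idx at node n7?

1. n0.idx = true  [given at root]
2. n1.tag = -4  [terminal]
3. n2.lim = 27  [27]
4. n3.idx = true  [B.lim > 26]
5. n4.live = 23  [terminal]
6. n5.cnt = -5  [terminal]
7. n3.acc = false  [not S.idx]
8. n6.idx = true  [S₀.acc == false]
9. n7.idx = true  [S₀.idx == true]
10. n8.lim = -2  [terminal]
11. n9.live = -6  [terminal]
12. n10.lim = 28  [terminal]
13. n7.acc = true  [c.live > -7]
14. n11.depth = 12  [12]
15. n11.mk = 3  [3]
16. n12.lim = 24  [terminal]
17. n13.live = 2  [terminal]
18. n11.idx = 5  [A.mk + g.lim - 22]
19. n11.off = -4  [-4]
20. n6.acc = true  [S₁.acc == true]
21. n2.depth = true  [B.lim > 26]
22. n0.acc = true  [a.tag > -5]

true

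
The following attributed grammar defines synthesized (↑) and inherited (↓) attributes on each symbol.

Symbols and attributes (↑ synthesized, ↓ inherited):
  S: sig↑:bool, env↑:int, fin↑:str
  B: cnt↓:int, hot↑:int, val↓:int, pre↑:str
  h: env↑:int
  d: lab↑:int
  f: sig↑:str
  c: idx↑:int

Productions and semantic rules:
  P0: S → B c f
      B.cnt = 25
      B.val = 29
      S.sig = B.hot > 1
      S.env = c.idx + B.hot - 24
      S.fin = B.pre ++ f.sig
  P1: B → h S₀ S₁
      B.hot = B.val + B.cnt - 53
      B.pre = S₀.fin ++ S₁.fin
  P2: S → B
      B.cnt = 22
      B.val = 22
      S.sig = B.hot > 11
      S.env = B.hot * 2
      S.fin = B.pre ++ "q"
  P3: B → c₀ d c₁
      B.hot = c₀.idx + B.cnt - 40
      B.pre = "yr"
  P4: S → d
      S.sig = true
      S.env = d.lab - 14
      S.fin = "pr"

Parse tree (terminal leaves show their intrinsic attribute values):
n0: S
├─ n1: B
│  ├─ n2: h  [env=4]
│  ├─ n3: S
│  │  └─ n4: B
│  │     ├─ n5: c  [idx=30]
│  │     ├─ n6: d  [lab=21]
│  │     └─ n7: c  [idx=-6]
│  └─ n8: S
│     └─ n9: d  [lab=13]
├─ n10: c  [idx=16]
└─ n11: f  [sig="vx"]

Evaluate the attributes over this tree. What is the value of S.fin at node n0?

"yrqprvx"

1. n1.cnt = 25  [25]
2. n1.val = 29  [29]
3. n2.env = 4  [terminal]
4. n4.cnt = 22  [22]
5. n4.val = 22  [22]
6. n5.idx = 30  [terminal]
7. n6.lab = 21  [terminal]
8. n7.idx = -6  [terminal]
9. n4.hot = 12  [c₀.idx + B.cnt - 40]
10. n4.pre = "yr"  ["yr"]
11. n3.sig = true  [B.hot > 11]
12. n3.env = 24  [B.hot * 2]
13. n3.fin = "yrq"  [B.pre ++ "q"]
14. n9.lab = 13  [terminal]
15. n8.sig = true  [true]
16. n8.env = -1  [d.lab - 14]
17. n8.fin = "pr"  ["pr"]
18. n1.hot = 1  [B.val + B.cnt - 53]
19. n1.pre = "yrqpr"  [S₀.fin ++ S₁.fin]
20. n10.idx = 16  [terminal]
21. n11.sig = "vx"  [terminal]
22. n0.sig = false  [B.hot > 1]
23. n0.env = -7  [c.idx + B.hot - 24]
24. n0.fin = "yrqprvx"  [B.pre ++ f.sig]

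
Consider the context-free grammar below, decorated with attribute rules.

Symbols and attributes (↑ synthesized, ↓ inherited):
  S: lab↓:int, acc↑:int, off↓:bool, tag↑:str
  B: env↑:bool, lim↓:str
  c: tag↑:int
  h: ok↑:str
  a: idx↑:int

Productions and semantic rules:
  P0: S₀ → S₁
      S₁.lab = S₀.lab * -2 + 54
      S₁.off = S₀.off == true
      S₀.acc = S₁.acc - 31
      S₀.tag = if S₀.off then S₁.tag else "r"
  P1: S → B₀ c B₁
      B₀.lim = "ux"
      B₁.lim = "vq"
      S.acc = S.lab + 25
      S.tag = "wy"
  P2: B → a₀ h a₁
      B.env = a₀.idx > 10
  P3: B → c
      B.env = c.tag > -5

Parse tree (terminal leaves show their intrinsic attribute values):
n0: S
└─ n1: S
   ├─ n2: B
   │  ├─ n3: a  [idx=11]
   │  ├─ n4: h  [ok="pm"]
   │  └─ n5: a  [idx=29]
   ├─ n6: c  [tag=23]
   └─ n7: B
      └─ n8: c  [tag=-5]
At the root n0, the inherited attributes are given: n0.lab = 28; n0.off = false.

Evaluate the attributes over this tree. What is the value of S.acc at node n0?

1. n0.lab = 28  [given at root]
2. n0.off = false  [given at root]
3. n1.lab = -2  [S₀.lab * -2 + 54]
4. n1.off = false  [S₀.off == true]
5. n2.lim = "ux"  ["ux"]
6. n3.idx = 11  [terminal]
7. n4.ok = "pm"  [terminal]
8. n5.idx = 29  [terminal]
9. n2.env = true  [a₀.idx > 10]
10. n6.tag = 23  [terminal]
11. n7.lim = "vq"  ["vq"]
12. n8.tag = -5  [terminal]
13. n7.env = false  [c.tag > -5]
14. n1.acc = 23  [S.lab + 25]
15. n1.tag = "wy"  ["wy"]
16. n0.acc = -8  [S₁.acc - 31]
17. n0.tag = "r"  [if S₀.off then S₁.tag else "r"]

-8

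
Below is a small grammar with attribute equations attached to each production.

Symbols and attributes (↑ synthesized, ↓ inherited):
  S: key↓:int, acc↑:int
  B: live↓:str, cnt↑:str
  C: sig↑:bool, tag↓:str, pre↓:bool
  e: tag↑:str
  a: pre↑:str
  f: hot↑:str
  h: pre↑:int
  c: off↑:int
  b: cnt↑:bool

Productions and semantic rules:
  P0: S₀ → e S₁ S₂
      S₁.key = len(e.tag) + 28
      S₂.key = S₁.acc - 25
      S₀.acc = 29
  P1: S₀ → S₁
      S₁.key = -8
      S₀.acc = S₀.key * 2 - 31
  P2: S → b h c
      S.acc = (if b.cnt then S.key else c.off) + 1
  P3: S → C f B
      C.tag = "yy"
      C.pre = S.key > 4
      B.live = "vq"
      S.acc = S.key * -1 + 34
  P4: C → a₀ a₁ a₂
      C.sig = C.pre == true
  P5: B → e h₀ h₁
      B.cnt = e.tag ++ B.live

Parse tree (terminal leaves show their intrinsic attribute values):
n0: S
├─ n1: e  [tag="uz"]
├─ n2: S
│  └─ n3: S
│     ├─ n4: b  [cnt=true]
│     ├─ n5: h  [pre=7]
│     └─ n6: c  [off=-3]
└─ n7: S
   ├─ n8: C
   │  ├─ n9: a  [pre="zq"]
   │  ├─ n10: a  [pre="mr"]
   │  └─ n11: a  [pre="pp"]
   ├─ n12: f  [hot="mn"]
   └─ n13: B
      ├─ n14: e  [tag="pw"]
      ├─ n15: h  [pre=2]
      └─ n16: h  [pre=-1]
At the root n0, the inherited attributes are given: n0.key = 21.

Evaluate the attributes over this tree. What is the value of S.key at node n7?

4

1. n0.key = 21  [given at root]
2. n1.tag = "uz"  [terminal]
3. n2.key = 30  [len(e.tag) + 28]
4. n3.key = -8  [-8]
5. n4.cnt = true  [terminal]
6. n5.pre = 7  [terminal]
7. n6.off = -3  [terminal]
8. n3.acc = -7  [(if b.cnt then S.key else c.off) + 1]
9. n2.acc = 29  [S₀.key * 2 - 31]
10. n7.key = 4  [S₁.acc - 25]
11. n8.tag = "yy"  ["yy"]
12. n8.pre = false  [S.key > 4]
13. n9.pre = "zq"  [terminal]
14. n10.pre = "mr"  [terminal]
15. n11.pre = "pp"  [terminal]
16. n8.sig = false  [C.pre == true]
17. n12.hot = "mn"  [terminal]
18. n13.live = "vq"  ["vq"]
19. n14.tag = "pw"  [terminal]
20. n15.pre = 2  [terminal]
21. n16.pre = -1  [terminal]
22. n13.cnt = "pwvq"  [e.tag ++ B.live]
23. n7.acc = 30  [S.key * -1 + 34]
24. n0.acc = 29  [29]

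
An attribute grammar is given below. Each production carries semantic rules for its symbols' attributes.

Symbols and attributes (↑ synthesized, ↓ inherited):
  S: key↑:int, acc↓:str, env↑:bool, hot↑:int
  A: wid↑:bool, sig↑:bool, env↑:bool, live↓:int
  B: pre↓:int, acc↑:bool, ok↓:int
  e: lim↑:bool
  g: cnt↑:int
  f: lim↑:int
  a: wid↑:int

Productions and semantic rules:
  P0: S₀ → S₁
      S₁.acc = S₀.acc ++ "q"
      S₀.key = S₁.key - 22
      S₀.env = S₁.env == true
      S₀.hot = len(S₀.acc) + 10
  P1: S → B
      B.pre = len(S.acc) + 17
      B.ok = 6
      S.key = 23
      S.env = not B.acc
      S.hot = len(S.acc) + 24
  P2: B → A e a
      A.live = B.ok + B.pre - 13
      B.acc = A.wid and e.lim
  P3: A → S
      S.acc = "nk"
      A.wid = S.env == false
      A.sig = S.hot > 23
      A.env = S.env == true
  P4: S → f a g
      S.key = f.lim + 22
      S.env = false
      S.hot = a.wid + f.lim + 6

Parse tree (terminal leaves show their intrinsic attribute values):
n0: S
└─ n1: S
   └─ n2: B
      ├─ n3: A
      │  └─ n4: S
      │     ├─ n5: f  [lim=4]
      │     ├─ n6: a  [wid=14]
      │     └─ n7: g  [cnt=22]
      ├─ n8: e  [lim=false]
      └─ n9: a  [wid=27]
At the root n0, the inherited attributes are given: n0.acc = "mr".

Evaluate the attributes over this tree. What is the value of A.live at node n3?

1. n0.acc = "mr"  [given at root]
2. n1.acc = "mrq"  [S₀.acc ++ "q"]
3. n2.pre = 20  [len(S.acc) + 17]
4. n2.ok = 6  [6]
5. n3.live = 13  [B.ok + B.pre - 13]
6. n4.acc = "nk"  ["nk"]
7. n5.lim = 4  [terminal]
8. n6.wid = 14  [terminal]
9. n7.cnt = 22  [terminal]
10. n4.key = 26  [f.lim + 22]
11. n4.env = false  [false]
12. n4.hot = 24  [a.wid + f.lim + 6]
13. n3.wid = true  [S.env == false]
14. n3.sig = true  [S.hot > 23]
15. n3.env = false  [S.env == true]
16. n8.lim = false  [terminal]
17. n9.wid = 27  [terminal]
18. n2.acc = false  [A.wid and e.lim]
19. n1.key = 23  [23]
20. n1.env = true  [not B.acc]
21. n1.hot = 27  [len(S.acc) + 24]
22. n0.key = 1  [S₁.key - 22]
23. n0.env = true  [S₁.env == true]
24. n0.hot = 12  [len(S₀.acc) + 10]

13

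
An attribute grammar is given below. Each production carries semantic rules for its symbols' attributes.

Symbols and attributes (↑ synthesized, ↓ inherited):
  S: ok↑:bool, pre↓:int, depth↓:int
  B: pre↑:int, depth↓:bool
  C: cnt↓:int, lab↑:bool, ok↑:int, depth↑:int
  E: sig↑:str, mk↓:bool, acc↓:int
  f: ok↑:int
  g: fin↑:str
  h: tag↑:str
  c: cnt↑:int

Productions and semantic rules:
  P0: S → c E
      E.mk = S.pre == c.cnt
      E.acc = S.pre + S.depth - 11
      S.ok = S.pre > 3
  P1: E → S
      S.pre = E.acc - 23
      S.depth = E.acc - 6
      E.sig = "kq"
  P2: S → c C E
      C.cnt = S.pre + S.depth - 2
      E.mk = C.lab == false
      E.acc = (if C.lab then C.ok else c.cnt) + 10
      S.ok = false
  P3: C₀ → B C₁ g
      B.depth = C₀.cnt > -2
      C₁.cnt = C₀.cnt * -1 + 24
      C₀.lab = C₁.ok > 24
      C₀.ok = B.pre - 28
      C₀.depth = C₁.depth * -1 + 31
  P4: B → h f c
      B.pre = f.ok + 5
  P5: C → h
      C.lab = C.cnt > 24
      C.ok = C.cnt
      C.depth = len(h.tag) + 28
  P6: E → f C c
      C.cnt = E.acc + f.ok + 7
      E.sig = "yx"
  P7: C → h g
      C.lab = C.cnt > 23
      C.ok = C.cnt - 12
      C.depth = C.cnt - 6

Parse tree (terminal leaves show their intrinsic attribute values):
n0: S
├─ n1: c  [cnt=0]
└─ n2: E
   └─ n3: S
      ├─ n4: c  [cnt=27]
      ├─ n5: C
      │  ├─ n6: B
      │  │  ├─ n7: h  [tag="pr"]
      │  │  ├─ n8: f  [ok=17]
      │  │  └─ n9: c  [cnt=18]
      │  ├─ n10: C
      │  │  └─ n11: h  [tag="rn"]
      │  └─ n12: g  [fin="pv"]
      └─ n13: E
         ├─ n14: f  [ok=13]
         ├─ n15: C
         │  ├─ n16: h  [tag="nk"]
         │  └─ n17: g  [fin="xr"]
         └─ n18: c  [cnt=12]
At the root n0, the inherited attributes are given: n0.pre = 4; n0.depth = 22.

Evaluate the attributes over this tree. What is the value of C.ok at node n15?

1. n0.pre = 4  [given at root]
2. n0.depth = 22  [given at root]
3. n1.cnt = 0  [terminal]
4. n2.mk = false  [S.pre == c.cnt]
5. n2.acc = 15  [S.pre + S.depth - 11]
6. n3.pre = -8  [E.acc - 23]
7. n3.depth = 9  [E.acc - 6]
8. n4.cnt = 27  [terminal]
9. n5.cnt = -1  [S.pre + S.depth - 2]
10. n6.depth = true  [C₀.cnt > -2]
11. n7.tag = "pr"  [terminal]
12. n8.ok = 17  [terminal]
13. n9.cnt = 18  [terminal]
14. n6.pre = 22  [f.ok + 5]
15. n10.cnt = 25  [C₀.cnt * -1 + 24]
16. n11.tag = "rn"  [terminal]
17. n10.lab = true  [C.cnt > 24]
18. n10.ok = 25  [C.cnt]
19. n10.depth = 30  [len(h.tag) + 28]
20. n12.fin = "pv"  [terminal]
21. n5.lab = true  [C₁.ok > 24]
22. n5.ok = -6  [B.pre - 28]
23. n5.depth = 1  [C₁.depth * -1 + 31]
24. n13.mk = false  [C.lab == false]
25. n13.acc = 4  [(if C.lab then C.ok else c.cnt) + 10]
26. n14.ok = 13  [terminal]
27. n15.cnt = 24  [E.acc + f.ok + 7]
28. n16.tag = "nk"  [terminal]
29. n17.fin = "xr"  [terminal]
30. n15.lab = true  [C.cnt > 23]
31. n15.ok = 12  [C.cnt - 12]
32. n15.depth = 18  [C.cnt - 6]
33. n18.cnt = 12  [terminal]
34. n13.sig = "yx"  ["yx"]
35. n3.ok = false  [false]
36. n2.sig = "kq"  ["kq"]
37. n0.ok = true  [S.pre > 3]

12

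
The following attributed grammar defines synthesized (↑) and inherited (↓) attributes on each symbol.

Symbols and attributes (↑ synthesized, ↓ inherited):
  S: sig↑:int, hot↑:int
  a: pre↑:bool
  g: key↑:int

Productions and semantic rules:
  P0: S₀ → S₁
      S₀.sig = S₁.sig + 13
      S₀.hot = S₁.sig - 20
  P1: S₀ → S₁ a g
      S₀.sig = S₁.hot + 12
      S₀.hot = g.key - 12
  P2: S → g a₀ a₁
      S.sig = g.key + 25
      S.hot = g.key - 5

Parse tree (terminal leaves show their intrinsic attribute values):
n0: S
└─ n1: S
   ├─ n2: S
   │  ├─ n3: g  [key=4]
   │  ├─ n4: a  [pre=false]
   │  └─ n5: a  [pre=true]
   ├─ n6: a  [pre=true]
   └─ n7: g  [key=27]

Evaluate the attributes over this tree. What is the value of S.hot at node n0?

-9

1. n3.key = 4  [terminal]
2. n4.pre = false  [terminal]
3. n5.pre = true  [terminal]
4. n2.sig = 29  [g.key + 25]
5. n2.hot = -1  [g.key - 5]
6. n6.pre = true  [terminal]
7. n7.key = 27  [terminal]
8. n1.sig = 11  [S₁.hot + 12]
9. n1.hot = 15  [g.key - 12]
10. n0.sig = 24  [S₁.sig + 13]
11. n0.hot = -9  [S₁.sig - 20]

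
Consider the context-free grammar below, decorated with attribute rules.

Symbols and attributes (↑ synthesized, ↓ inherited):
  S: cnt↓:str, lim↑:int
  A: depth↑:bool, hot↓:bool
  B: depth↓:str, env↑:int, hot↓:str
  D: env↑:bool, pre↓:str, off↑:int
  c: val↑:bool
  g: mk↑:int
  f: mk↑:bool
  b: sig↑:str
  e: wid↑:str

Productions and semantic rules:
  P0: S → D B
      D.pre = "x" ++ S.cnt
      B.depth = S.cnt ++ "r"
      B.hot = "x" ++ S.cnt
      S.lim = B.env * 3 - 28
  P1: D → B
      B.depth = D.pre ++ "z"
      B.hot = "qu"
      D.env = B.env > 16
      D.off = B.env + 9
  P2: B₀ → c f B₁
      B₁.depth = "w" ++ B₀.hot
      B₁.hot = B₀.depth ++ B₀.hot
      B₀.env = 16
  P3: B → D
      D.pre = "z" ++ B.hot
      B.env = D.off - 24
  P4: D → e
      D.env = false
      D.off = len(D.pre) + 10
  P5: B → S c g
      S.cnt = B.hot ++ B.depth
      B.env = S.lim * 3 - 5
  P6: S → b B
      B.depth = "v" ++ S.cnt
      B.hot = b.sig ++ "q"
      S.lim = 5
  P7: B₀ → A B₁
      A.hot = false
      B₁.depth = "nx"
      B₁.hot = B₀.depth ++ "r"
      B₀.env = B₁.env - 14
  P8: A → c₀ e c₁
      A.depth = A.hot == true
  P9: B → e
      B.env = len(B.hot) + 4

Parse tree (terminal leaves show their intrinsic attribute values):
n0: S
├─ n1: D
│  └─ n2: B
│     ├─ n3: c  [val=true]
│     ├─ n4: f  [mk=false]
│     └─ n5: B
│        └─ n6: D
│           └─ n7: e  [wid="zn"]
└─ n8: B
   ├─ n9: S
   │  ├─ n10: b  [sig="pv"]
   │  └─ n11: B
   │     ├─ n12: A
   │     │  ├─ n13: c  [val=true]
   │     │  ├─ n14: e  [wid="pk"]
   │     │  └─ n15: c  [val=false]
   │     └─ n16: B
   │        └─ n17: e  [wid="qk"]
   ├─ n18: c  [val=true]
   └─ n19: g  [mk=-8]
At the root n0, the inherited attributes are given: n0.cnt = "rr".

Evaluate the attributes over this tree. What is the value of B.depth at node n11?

"vxrrrrr"

1. n0.cnt = "rr"  [given at root]
2. n1.pre = "xrr"  ["x" ++ S.cnt]
3. n2.depth = "xrrz"  [D.pre ++ "z"]
4. n2.hot = "qu"  ["qu"]
5. n3.val = true  [terminal]
6. n4.mk = false  [terminal]
7. n5.depth = "wqu"  ["w" ++ B₀.hot]
8. n5.hot = "xrrzqu"  [B₀.depth ++ B₀.hot]
9. n6.pre = "zxrrzqu"  ["z" ++ B.hot]
10. n7.wid = "zn"  [terminal]
11. n6.env = false  [false]
12. n6.off = 17  [len(D.pre) + 10]
13. n5.env = -7  [D.off - 24]
14. n2.env = 16  [16]
15. n1.env = false  [B.env > 16]
16. n1.off = 25  [B.env + 9]
17. n8.depth = "rrr"  [S.cnt ++ "r"]
18. n8.hot = "xrr"  ["x" ++ S.cnt]
19. n9.cnt = "xrrrrr"  [B.hot ++ B.depth]
20. n10.sig = "pv"  [terminal]
21. n11.depth = "vxrrrrr"  ["v" ++ S.cnt]
22. n11.hot = "pvq"  [b.sig ++ "q"]
23. n12.hot = false  [false]
24. n13.val = true  [terminal]
25. n14.wid = "pk"  [terminal]
26. n15.val = false  [terminal]
27. n12.depth = false  [A.hot == true]
28. n16.depth = "nx"  ["nx"]
29. n16.hot = "vxrrrrrr"  [B₀.depth ++ "r"]
30. n17.wid = "qk"  [terminal]
31. n16.env = 12  [len(B.hot) + 4]
32. n11.env = -2  [B₁.env - 14]
33. n9.lim = 5  [5]
34. n18.val = true  [terminal]
35. n19.mk = -8  [terminal]
36. n8.env = 10  [S.lim * 3 - 5]
37. n0.lim = 2  [B.env * 3 - 28]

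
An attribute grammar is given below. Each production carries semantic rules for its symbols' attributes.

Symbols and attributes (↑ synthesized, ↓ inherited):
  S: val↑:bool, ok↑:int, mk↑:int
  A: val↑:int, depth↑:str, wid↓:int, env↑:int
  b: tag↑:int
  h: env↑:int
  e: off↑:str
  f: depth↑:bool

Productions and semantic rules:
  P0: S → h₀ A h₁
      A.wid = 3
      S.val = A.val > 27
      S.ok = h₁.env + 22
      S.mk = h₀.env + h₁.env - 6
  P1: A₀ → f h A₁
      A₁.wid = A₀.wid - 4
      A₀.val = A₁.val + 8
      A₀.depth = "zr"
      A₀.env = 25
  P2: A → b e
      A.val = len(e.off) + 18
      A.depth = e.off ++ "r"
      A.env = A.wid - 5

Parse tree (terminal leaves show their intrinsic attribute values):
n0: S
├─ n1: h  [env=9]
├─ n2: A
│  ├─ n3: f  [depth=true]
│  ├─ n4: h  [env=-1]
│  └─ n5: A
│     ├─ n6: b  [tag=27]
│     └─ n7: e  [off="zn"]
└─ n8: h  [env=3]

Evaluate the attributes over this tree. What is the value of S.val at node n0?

1. n1.env = 9  [terminal]
2. n2.wid = 3  [3]
3. n3.depth = true  [terminal]
4. n4.env = -1  [terminal]
5. n5.wid = -1  [A₀.wid - 4]
6. n6.tag = 27  [terminal]
7. n7.off = "zn"  [terminal]
8. n5.val = 20  [len(e.off) + 18]
9. n5.depth = "znr"  [e.off ++ "r"]
10. n5.env = -6  [A.wid - 5]
11. n2.val = 28  [A₁.val + 8]
12. n2.depth = "zr"  ["zr"]
13. n2.env = 25  [25]
14. n8.env = 3  [terminal]
15. n0.val = true  [A.val > 27]
16. n0.ok = 25  [h₁.env + 22]
17. n0.mk = 6  [h₀.env + h₁.env - 6]

true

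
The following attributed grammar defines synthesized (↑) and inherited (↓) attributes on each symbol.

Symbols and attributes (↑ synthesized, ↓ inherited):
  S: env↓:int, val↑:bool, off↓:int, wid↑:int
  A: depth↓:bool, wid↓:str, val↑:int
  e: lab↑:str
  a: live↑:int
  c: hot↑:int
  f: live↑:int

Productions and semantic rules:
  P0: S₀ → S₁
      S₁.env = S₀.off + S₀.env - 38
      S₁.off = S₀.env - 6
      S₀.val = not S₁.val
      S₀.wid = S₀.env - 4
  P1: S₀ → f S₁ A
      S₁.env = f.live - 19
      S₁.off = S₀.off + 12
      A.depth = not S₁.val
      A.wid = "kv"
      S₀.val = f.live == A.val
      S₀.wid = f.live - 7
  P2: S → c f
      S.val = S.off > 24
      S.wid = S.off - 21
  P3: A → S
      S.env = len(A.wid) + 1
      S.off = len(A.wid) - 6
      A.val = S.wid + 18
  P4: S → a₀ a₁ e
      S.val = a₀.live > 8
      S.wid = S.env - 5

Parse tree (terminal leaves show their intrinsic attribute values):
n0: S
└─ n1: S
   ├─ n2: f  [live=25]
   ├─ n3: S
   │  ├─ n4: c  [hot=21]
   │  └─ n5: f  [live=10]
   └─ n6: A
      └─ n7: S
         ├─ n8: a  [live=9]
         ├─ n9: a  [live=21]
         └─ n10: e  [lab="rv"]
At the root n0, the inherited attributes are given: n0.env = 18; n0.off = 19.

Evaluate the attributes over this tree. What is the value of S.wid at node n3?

3

1. n0.env = 18  [given at root]
2. n0.off = 19  [given at root]
3. n1.env = -1  [S₀.off + S₀.env - 38]
4. n1.off = 12  [S₀.env - 6]
5. n2.live = 25  [terminal]
6. n3.env = 6  [f.live - 19]
7. n3.off = 24  [S₀.off + 12]
8. n4.hot = 21  [terminal]
9. n5.live = 10  [terminal]
10. n3.val = false  [S.off > 24]
11. n3.wid = 3  [S.off - 21]
12. n6.depth = true  [not S₁.val]
13. n6.wid = "kv"  ["kv"]
14. n7.env = 3  [len(A.wid) + 1]
15. n7.off = -4  [len(A.wid) - 6]
16. n8.live = 9  [terminal]
17. n9.live = 21  [terminal]
18. n10.lab = "rv"  [terminal]
19. n7.val = true  [a₀.live > 8]
20. n7.wid = -2  [S.env - 5]
21. n6.val = 16  [S.wid + 18]
22. n1.val = false  [f.live == A.val]
23. n1.wid = 18  [f.live - 7]
24. n0.val = true  [not S₁.val]
25. n0.wid = 14  [S₀.env - 4]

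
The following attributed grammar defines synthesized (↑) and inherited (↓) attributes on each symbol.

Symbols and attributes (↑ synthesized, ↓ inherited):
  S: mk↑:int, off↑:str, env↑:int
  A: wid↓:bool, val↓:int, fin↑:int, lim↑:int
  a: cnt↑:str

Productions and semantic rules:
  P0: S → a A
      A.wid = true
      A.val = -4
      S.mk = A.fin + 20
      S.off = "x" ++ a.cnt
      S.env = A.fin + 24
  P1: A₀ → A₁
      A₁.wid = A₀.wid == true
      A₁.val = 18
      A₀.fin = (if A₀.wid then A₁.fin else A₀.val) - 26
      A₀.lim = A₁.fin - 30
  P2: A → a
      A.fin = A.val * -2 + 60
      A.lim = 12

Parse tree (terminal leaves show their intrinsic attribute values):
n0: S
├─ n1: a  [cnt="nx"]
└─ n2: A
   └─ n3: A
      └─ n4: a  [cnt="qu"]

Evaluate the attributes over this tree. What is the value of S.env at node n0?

1. n1.cnt = "nx"  [terminal]
2. n2.wid = true  [true]
3. n2.val = -4  [-4]
4. n3.wid = true  [A₀.wid == true]
5. n3.val = 18  [18]
6. n4.cnt = "qu"  [terminal]
7. n3.fin = 24  [A.val * -2 + 60]
8. n3.lim = 12  [12]
9. n2.fin = -2  [(if A₀.wid then A₁.fin else A₀.val) - 26]
10. n2.lim = -6  [A₁.fin - 30]
11. n0.mk = 18  [A.fin + 20]
12. n0.off = "xnx"  ["x" ++ a.cnt]
13. n0.env = 22  [A.fin + 24]

22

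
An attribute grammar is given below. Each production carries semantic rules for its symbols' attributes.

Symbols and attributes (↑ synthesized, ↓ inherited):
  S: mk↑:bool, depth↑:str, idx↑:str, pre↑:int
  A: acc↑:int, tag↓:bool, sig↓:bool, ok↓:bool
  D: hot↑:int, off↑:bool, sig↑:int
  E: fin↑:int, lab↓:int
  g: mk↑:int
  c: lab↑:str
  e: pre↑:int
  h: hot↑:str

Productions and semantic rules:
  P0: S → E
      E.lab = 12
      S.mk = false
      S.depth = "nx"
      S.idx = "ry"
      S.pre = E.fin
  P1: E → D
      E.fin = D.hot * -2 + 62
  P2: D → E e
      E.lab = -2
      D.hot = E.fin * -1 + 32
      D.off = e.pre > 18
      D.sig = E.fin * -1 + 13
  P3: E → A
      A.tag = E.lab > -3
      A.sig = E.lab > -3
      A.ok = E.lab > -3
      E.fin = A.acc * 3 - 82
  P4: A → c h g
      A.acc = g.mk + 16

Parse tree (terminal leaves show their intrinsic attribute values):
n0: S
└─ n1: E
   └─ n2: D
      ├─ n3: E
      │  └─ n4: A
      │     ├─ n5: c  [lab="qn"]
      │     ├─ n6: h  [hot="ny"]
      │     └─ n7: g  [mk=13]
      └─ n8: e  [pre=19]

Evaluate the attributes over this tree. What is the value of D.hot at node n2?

27

1. n1.lab = 12  [12]
2. n3.lab = -2  [-2]
3. n4.tag = true  [E.lab > -3]
4. n4.sig = true  [E.lab > -3]
5. n4.ok = true  [E.lab > -3]
6. n5.lab = "qn"  [terminal]
7. n6.hot = "ny"  [terminal]
8. n7.mk = 13  [terminal]
9. n4.acc = 29  [g.mk + 16]
10. n3.fin = 5  [A.acc * 3 - 82]
11. n8.pre = 19  [terminal]
12. n2.hot = 27  [E.fin * -1 + 32]
13. n2.off = true  [e.pre > 18]
14. n2.sig = 8  [E.fin * -1 + 13]
15. n1.fin = 8  [D.hot * -2 + 62]
16. n0.mk = false  [false]
17. n0.depth = "nx"  ["nx"]
18. n0.idx = "ry"  ["ry"]
19. n0.pre = 8  [E.fin]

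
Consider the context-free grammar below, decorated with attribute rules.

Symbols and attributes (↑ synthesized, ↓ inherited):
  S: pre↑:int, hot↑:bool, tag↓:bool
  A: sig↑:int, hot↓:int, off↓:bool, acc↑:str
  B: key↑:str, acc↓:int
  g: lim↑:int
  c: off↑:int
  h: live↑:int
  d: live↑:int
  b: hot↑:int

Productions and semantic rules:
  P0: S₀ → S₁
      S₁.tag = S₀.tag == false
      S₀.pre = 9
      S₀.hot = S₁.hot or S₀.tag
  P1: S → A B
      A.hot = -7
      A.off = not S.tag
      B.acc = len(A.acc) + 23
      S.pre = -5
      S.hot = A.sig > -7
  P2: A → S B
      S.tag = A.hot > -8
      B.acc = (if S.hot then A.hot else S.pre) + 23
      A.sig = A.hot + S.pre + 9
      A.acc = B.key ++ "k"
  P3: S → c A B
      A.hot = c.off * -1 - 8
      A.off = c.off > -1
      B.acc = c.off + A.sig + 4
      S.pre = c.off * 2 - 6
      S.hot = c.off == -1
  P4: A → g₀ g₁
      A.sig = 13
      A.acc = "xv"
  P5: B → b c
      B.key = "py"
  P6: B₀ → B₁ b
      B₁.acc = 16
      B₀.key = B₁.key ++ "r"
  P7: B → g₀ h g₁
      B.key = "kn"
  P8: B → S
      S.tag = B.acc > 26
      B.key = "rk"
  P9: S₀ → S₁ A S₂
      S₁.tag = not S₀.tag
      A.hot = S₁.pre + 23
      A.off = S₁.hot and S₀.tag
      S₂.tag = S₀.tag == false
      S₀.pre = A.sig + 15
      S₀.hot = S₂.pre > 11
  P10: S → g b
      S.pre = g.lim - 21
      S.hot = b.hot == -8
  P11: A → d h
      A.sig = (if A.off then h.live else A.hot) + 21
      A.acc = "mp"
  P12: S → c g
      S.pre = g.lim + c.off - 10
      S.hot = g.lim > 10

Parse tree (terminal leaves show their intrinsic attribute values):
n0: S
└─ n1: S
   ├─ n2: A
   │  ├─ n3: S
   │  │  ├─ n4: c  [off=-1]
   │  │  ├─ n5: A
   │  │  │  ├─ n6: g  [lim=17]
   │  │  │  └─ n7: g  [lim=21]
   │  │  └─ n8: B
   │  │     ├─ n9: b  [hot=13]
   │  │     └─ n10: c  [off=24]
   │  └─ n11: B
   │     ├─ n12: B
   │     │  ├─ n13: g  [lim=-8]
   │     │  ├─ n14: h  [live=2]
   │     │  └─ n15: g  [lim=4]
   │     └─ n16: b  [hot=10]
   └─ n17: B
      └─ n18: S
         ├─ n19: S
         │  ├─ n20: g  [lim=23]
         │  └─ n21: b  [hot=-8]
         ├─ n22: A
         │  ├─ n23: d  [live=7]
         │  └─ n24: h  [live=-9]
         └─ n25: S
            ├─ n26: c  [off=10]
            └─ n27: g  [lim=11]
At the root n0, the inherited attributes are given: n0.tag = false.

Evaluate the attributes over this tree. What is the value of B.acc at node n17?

1. n0.tag = false  [given at root]
2. n1.tag = true  [S₀.tag == false]
3. n2.hot = -7  [-7]
4. n2.off = false  [not S.tag]
5. n3.tag = true  [A.hot > -8]
6. n4.off = -1  [terminal]
7. n5.hot = -7  [c.off * -1 - 8]
8. n5.off = false  [c.off > -1]
9. n6.lim = 17  [terminal]
10. n7.lim = 21  [terminal]
11. n5.sig = 13  [13]
12. n5.acc = "xv"  ["xv"]
13. n8.acc = 16  [c.off + A.sig + 4]
14. n9.hot = 13  [terminal]
15. n10.off = 24  [terminal]
16. n8.key = "py"  ["py"]
17. n3.pre = -8  [c.off * 2 - 6]
18. n3.hot = true  [c.off == -1]
19. n11.acc = 16  [(if S.hot then A.hot else S.pre) + 23]
20. n12.acc = 16  [16]
21. n13.lim = -8  [terminal]
22. n14.live = 2  [terminal]
23. n15.lim = 4  [terminal]
24. n12.key = "kn"  ["kn"]
25. n16.hot = 10  [terminal]
26. n11.key = "knr"  [B₁.key ++ "r"]
27. n2.sig = -6  [A.hot + S.pre + 9]
28. n2.acc = "knrk"  [B.key ++ "k"]
29. n17.acc = 27  [len(A.acc) + 23]
30. n18.tag = true  [B.acc > 26]
31. n19.tag = false  [not S₀.tag]
32. n20.lim = 23  [terminal]
33. n21.hot = -8  [terminal]
34. n19.pre = 2  [g.lim - 21]
35. n19.hot = true  [b.hot == -8]
36. n22.hot = 25  [S₁.pre + 23]
37. n22.off = true  [S₁.hot and S₀.tag]
38. n23.live = 7  [terminal]
39. n24.live = -9  [terminal]
40. n22.sig = 12  [(if A.off then h.live else A.hot) + 21]
41. n22.acc = "mp"  ["mp"]
42. n25.tag = false  [S₀.tag == false]
43. n26.off = 10  [terminal]
44. n27.lim = 11  [terminal]
45. n25.pre = 11  [g.lim + c.off - 10]
46. n25.hot = true  [g.lim > 10]
47. n18.pre = 27  [A.sig + 15]
48. n18.hot = false  [S₂.pre > 11]
49. n17.key = "rk"  ["rk"]
50. n1.pre = -5  [-5]
51. n1.hot = true  [A.sig > -7]
52. n0.pre = 9  [9]
53. n0.hot = true  [S₁.hot or S₀.tag]

27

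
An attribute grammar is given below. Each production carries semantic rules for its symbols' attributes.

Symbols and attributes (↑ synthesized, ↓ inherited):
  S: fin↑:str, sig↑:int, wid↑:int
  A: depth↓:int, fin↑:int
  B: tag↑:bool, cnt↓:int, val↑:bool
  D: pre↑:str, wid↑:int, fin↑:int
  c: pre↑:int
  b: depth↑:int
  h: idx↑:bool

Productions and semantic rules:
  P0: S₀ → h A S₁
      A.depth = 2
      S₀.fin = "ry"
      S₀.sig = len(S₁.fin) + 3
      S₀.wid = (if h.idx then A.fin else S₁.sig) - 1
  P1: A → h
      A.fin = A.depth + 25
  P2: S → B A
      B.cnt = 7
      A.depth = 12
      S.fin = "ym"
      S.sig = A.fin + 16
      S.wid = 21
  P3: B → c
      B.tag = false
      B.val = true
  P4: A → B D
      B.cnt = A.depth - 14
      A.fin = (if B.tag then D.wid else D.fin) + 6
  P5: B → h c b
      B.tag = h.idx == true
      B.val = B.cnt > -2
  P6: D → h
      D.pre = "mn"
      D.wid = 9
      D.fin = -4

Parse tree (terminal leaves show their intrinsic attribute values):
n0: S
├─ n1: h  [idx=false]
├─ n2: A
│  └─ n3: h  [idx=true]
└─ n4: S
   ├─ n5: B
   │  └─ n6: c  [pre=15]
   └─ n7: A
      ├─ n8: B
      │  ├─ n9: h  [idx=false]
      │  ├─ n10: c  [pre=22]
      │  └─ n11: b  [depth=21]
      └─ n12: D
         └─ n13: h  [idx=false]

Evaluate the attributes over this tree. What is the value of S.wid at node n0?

1. n1.idx = false  [terminal]
2. n2.depth = 2  [2]
3. n3.idx = true  [terminal]
4. n2.fin = 27  [A.depth + 25]
5. n5.cnt = 7  [7]
6. n6.pre = 15  [terminal]
7. n5.tag = false  [false]
8. n5.val = true  [true]
9. n7.depth = 12  [12]
10. n8.cnt = -2  [A.depth - 14]
11. n9.idx = false  [terminal]
12. n10.pre = 22  [terminal]
13. n11.depth = 21  [terminal]
14. n8.tag = false  [h.idx == true]
15. n8.val = false  [B.cnt > -2]
16. n13.idx = false  [terminal]
17. n12.pre = "mn"  ["mn"]
18. n12.wid = 9  [9]
19. n12.fin = -4  [-4]
20. n7.fin = 2  [(if B.tag then D.wid else D.fin) + 6]
21. n4.fin = "ym"  ["ym"]
22. n4.sig = 18  [A.fin + 16]
23. n4.wid = 21  [21]
24. n0.fin = "ry"  ["ry"]
25. n0.sig = 5  [len(S₁.fin) + 3]
26. n0.wid = 17  [(if h.idx then A.fin else S₁.sig) - 1]

17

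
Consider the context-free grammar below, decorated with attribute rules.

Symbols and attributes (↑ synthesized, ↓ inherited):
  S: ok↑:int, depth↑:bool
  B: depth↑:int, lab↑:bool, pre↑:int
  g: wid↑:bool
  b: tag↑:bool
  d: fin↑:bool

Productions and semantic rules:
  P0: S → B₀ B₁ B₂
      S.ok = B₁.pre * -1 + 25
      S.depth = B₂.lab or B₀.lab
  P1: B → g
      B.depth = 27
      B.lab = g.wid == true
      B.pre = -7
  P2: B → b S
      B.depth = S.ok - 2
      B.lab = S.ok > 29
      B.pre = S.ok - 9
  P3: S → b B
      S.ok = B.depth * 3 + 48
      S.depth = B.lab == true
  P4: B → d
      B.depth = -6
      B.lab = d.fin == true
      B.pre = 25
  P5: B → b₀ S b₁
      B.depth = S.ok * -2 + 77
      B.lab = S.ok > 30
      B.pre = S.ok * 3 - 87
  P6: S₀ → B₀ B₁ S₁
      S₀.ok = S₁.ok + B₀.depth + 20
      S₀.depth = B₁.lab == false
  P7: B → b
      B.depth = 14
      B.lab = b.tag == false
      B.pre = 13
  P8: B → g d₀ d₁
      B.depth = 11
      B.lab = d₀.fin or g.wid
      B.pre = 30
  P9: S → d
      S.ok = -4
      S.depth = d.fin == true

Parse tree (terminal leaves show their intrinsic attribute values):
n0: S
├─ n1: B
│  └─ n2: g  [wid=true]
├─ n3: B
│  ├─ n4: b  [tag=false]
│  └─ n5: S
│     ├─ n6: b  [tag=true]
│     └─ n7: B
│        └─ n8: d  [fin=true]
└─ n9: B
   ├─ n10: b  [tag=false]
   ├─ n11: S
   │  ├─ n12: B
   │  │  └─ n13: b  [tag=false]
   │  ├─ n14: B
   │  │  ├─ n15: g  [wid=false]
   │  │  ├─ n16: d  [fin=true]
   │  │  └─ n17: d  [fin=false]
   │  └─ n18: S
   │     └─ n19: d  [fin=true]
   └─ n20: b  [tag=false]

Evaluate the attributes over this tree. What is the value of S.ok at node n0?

1. n2.wid = true  [terminal]
2. n1.depth = 27  [27]
3. n1.lab = true  [g.wid == true]
4. n1.pre = -7  [-7]
5. n4.tag = false  [terminal]
6. n6.tag = true  [terminal]
7. n8.fin = true  [terminal]
8. n7.depth = -6  [-6]
9. n7.lab = true  [d.fin == true]
10. n7.pre = 25  [25]
11. n5.ok = 30  [B.depth * 3 + 48]
12. n5.depth = true  [B.lab == true]
13. n3.depth = 28  [S.ok - 2]
14. n3.lab = true  [S.ok > 29]
15. n3.pre = 21  [S.ok - 9]
16. n10.tag = false  [terminal]
17. n13.tag = false  [terminal]
18. n12.depth = 14  [14]
19. n12.lab = true  [b.tag == false]
20. n12.pre = 13  [13]
21. n15.wid = false  [terminal]
22. n16.fin = true  [terminal]
23. n17.fin = false  [terminal]
24. n14.depth = 11  [11]
25. n14.lab = true  [d₀.fin or g.wid]
26. n14.pre = 30  [30]
27. n19.fin = true  [terminal]
28. n18.ok = -4  [-4]
29. n18.depth = true  [d.fin == true]
30. n11.ok = 30  [S₁.ok + B₀.depth + 20]
31. n11.depth = false  [B₁.lab == false]
32. n20.tag = false  [terminal]
33. n9.depth = 17  [S.ok * -2 + 77]
34. n9.lab = false  [S.ok > 30]
35. n9.pre = 3  [S.ok * 3 - 87]
36. n0.ok = 4  [B₁.pre * -1 + 25]
37. n0.depth = true  [B₂.lab or B₀.lab]

4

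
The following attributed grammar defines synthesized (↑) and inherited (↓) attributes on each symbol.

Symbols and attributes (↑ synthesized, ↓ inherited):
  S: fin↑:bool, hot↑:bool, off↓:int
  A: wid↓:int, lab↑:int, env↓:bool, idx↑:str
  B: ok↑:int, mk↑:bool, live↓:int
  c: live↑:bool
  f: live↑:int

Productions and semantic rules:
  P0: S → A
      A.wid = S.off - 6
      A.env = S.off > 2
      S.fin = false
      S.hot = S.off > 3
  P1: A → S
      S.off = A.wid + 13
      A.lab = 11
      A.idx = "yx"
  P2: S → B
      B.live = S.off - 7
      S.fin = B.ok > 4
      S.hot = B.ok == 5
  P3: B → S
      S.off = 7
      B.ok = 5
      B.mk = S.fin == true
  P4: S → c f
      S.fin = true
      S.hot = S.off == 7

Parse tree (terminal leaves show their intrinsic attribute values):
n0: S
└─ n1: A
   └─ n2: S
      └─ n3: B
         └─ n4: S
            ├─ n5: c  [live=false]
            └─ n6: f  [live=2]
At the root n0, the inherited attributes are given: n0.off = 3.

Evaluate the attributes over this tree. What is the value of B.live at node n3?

1. n0.off = 3  [given at root]
2. n1.wid = -3  [S.off - 6]
3. n1.env = true  [S.off > 2]
4. n2.off = 10  [A.wid + 13]
5. n3.live = 3  [S.off - 7]
6. n4.off = 7  [7]
7. n5.live = false  [terminal]
8. n6.live = 2  [terminal]
9. n4.fin = true  [true]
10. n4.hot = true  [S.off == 7]
11. n3.ok = 5  [5]
12. n3.mk = true  [S.fin == true]
13. n2.fin = true  [B.ok > 4]
14. n2.hot = true  [B.ok == 5]
15. n1.lab = 11  [11]
16. n1.idx = "yx"  ["yx"]
17. n0.fin = false  [false]
18. n0.hot = false  [S.off > 3]

3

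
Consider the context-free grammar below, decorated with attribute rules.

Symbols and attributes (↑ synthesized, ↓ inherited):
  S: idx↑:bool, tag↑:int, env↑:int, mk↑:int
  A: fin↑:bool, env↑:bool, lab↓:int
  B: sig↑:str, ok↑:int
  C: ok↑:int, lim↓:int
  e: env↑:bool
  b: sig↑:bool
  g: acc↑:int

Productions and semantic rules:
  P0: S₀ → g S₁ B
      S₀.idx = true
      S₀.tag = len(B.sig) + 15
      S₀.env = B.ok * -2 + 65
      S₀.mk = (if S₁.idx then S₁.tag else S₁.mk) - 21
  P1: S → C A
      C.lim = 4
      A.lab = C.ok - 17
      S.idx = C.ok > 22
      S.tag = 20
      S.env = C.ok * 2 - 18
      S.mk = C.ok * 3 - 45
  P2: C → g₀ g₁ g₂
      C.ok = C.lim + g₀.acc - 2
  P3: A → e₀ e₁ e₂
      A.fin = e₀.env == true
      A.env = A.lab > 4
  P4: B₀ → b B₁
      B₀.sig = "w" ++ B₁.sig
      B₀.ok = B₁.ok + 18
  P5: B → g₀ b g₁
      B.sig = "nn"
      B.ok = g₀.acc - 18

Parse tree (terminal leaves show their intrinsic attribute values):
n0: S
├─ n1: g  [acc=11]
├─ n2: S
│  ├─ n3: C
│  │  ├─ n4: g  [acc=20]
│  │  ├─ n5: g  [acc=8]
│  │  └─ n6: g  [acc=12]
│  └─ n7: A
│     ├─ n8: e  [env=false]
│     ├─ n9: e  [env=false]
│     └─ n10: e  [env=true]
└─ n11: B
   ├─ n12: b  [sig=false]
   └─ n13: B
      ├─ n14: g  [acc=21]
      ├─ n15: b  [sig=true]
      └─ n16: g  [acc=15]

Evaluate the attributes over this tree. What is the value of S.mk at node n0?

1. n1.acc = 11  [terminal]
2. n3.lim = 4  [4]
3. n4.acc = 20  [terminal]
4. n5.acc = 8  [terminal]
5. n6.acc = 12  [terminal]
6. n3.ok = 22  [C.lim + g₀.acc - 2]
7. n7.lab = 5  [C.ok - 17]
8. n8.env = false  [terminal]
9. n9.env = false  [terminal]
10. n10.env = true  [terminal]
11. n7.fin = false  [e₀.env == true]
12. n7.env = true  [A.lab > 4]
13. n2.idx = false  [C.ok > 22]
14. n2.tag = 20  [20]
15. n2.env = 26  [C.ok * 2 - 18]
16. n2.mk = 21  [C.ok * 3 - 45]
17. n12.sig = false  [terminal]
18. n14.acc = 21  [terminal]
19. n15.sig = true  [terminal]
20. n16.acc = 15  [terminal]
21. n13.sig = "nn"  ["nn"]
22. n13.ok = 3  [g₀.acc - 18]
23. n11.sig = "wnn"  ["w" ++ B₁.sig]
24. n11.ok = 21  [B₁.ok + 18]
25. n0.idx = true  [true]
26. n0.tag = 18  [len(B.sig) + 15]
27. n0.env = 23  [B.ok * -2 + 65]
28. n0.mk = 0  [(if S₁.idx then S₁.tag else S₁.mk) - 21]

0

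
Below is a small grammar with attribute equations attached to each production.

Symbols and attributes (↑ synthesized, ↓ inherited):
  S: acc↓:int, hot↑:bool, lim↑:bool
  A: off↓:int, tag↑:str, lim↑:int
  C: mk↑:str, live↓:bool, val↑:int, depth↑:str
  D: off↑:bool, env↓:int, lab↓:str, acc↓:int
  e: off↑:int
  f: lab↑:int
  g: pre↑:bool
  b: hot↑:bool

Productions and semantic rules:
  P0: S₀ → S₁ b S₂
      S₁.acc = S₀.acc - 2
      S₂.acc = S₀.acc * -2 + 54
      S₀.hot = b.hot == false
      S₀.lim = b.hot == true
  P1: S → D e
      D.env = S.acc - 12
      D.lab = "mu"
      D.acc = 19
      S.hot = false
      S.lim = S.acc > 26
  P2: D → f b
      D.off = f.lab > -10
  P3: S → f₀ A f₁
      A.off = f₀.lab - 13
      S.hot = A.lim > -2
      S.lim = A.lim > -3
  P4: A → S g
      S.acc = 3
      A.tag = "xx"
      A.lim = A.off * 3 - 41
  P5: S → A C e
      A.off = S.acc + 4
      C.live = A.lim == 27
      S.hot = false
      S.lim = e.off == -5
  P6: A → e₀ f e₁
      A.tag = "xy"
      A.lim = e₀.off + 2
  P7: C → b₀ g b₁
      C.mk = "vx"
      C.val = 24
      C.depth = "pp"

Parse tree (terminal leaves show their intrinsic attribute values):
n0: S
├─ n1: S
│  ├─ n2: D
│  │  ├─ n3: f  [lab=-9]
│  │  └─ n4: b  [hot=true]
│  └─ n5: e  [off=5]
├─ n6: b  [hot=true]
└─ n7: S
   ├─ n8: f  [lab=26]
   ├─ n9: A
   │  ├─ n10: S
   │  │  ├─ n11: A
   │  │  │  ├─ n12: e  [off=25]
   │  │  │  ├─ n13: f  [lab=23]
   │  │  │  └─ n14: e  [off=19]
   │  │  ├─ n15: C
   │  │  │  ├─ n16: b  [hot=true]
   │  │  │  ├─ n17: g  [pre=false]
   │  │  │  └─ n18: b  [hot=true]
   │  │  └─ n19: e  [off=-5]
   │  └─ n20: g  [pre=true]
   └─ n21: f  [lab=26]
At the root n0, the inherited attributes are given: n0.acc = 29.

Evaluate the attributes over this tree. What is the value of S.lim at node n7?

true

1. n0.acc = 29  [given at root]
2. n1.acc = 27  [S₀.acc - 2]
3. n2.env = 15  [S.acc - 12]
4. n2.lab = "mu"  ["mu"]
5. n2.acc = 19  [19]
6. n3.lab = -9  [terminal]
7. n4.hot = true  [terminal]
8. n2.off = true  [f.lab > -10]
9. n5.off = 5  [terminal]
10. n1.hot = false  [false]
11. n1.lim = true  [S.acc > 26]
12. n6.hot = true  [terminal]
13. n7.acc = -4  [S₀.acc * -2 + 54]
14. n8.lab = 26  [terminal]
15. n9.off = 13  [f₀.lab - 13]
16. n10.acc = 3  [3]
17. n11.off = 7  [S.acc + 4]
18. n12.off = 25  [terminal]
19. n13.lab = 23  [terminal]
20. n14.off = 19  [terminal]
21. n11.tag = "xy"  ["xy"]
22. n11.lim = 27  [e₀.off + 2]
23. n15.live = true  [A.lim == 27]
24. n16.hot = true  [terminal]
25. n17.pre = false  [terminal]
26. n18.hot = true  [terminal]
27. n15.mk = "vx"  ["vx"]
28. n15.val = 24  [24]
29. n15.depth = "pp"  ["pp"]
30. n19.off = -5  [terminal]
31. n10.hot = false  [false]
32. n10.lim = true  [e.off == -5]
33. n20.pre = true  [terminal]
34. n9.tag = "xx"  ["xx"]
35. n9.lim = -2  [A.off * 3 - 41]
36. n21.lab = 26  [terminal]
37. n7.hot = false  [A.lim > -2]
38. n7.lim = true  [A.lim > -3]
39. n0.hot = false  [b.hot == false]
40. n0.lim = true  [b.hot == true]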